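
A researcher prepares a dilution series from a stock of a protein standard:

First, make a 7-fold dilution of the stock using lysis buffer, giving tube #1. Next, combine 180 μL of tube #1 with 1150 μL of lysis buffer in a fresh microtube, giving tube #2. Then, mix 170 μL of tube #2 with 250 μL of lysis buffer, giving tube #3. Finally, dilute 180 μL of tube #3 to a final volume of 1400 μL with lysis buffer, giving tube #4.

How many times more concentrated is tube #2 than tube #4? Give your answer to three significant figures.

Step 1: 7-fold → factor 7
Step 2: 180 μL + 1150 μL = 1330 μL total → factor 1330/180 = 7.3889
Step 3: 170 μL + 250 μL = 420 μL total → factor 420/170 = 2.4706
Step 4: 180 μL brought to 1400 μL → factor 1400/180 = 7.7778
Dilution factor to tube #2 = 51.722; to tube #4 = 993.88
[tube #2]/[tube #4] = (factor to tube #4)/(factor to tube #2) = 993.88/51.722 = 19.2

19.2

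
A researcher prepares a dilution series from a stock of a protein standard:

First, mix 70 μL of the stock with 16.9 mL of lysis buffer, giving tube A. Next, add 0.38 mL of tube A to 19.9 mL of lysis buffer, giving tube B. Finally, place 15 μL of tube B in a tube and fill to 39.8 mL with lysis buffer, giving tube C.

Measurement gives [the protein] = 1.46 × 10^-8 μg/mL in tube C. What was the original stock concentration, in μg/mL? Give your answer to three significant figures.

Step 1: 70 μL + 16.9 mL = 16970 μL total → factor 16970/70 = 242.43
Step 2: 0.38 mL + 19.9 mL = 20.28 mL total → factor 20.28/0.38 = 53.368
Step 3: 15 μL brought to 39.8 mL → factor 39800/15 = 2653.3
Overall dilution factor = 242.43 × 53.368 × 2653.3 = 3.4329 × 10^7
Stock = 1.46 × 10^-8 μg/mL × 3.4329 × 10^7 = 0.501 μg/mL

0.501 μg/mL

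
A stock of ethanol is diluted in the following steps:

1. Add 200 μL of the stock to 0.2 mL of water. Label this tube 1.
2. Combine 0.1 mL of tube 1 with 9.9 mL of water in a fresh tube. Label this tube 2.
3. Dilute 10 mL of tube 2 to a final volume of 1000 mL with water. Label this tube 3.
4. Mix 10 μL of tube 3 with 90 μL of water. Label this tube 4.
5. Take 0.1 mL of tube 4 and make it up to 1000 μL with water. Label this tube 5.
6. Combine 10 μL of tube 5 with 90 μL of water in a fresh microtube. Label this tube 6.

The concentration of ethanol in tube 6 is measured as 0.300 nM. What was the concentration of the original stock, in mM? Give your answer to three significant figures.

6.00 mM

Step 1: 200 μL + 0.2 mL = 400 μL total → factor 400/200 = 2
Step 2: 0.1 mL + 9.9 mL = 10 mL total → factor 10/0.1 = 100
Step 3: 10 mL brought to 1000 mL → factor 1000/10 = 100
Step 4: 10 μL + 90 μL = 100 μL total → factor 100/10 = 10
Step 5: 0.1 mL brought to 1000 μL → factor 1/0.1 = 10
Step 6: 10 μL + 90 μL = 100 μL total → factor 100/10 = 10
Overall dilution factor = 2 × 100 × 100 × 10 × 10 × 10 = 2 × 10^7
Stock = 0.300 nM × 2 × 10^7 = 6.000 × 10^6 nM = 6.00 mM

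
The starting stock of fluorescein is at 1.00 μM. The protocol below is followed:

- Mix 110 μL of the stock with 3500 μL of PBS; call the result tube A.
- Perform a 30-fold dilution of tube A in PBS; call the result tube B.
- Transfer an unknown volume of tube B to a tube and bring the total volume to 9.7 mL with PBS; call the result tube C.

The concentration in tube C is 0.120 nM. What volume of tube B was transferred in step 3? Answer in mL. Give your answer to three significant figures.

Step 1: 110 μL + 3500 μL = 3610 μL total → factor 3610/110 = 32.818
Step 2: 30-fold → factor 30
Step 3: v brought to 9.7 mL → factor = 9.7 mL/v
Product of known-step factors = 984.55
Overall factor = 1.00 μM / (0.120 nM) = 8333.3
Step-3 factor = 8333.3 / 984.55 = 8.4641
v = 9.7 mL / 8.4641 = 1.15 mL

1.15 mL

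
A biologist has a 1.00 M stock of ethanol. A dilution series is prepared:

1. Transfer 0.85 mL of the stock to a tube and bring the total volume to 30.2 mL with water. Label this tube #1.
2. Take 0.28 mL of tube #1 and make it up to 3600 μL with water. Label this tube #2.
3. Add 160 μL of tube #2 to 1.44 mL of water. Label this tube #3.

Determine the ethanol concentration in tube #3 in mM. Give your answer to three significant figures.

Step 1: 0.85 mL brought to 30.2 mL → factor 30.2/0.85 = 35.529
Step 2: 0.28 mL brought to 3600 μL → factor 3.6/0.28 = 12.857
Step 3: 160 μL + 1.44 mL = 1600 μL total → factor 1600/160 = 10
Overall dilution factor = 35.529 × 12.857 × 10 = 4568.1
Final = 1.00 M / 4568.1 = 0.0002189 M = 0.219 mM

0.219 mM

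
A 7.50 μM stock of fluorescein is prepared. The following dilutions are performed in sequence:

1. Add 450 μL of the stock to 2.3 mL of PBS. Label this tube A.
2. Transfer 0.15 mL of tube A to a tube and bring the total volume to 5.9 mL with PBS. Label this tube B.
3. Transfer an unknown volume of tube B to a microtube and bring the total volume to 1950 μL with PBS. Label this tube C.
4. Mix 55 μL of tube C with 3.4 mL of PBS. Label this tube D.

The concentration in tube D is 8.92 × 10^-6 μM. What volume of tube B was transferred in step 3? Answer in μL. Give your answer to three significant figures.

35.0 μL

Step 1: 450 μL + 2.3 mL = 2750 μL total → factor 2750/450 = 6.1111
Step 2: 0.15 mL brought to 5.9 mL → factor 5.9/0.15 = 39.333
Step 3: v brought to 1950 μL → factor = 1950 μL/v
Step 4: 55 μL + 3.4 mL = 3455 μL total → factor 3455/55 = 62.818
Product of known-step factors = 15100
Overall factor = 7.50 μM / (8.92 × 10^-6 μM) = 8.4081 × 10^5
Step-3 factor = 8.4081 × 10^5 / 15100 = 55.684
v = 1950 μL / 55.684 = 35.0 μL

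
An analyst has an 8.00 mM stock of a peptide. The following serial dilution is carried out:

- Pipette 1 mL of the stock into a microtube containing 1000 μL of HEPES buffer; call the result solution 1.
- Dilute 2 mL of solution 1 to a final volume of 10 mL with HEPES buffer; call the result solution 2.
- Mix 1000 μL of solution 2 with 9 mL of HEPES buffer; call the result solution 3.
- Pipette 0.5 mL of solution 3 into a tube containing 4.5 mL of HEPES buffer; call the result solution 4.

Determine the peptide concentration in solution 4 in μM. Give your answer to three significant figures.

Step 1: 1 mL + 1000 μL = 2 mL total → factor 2/1 = 2
Step 2: 2 mL brought to 10 mL → factor 10/2 = 5
Step 3: 1000 μL + 9 mL = 10000 μL total → factor 10000/1000 = 10
Step 4: 0.5 mL + 4.5 mL = 5 mL total → factor 5/0.5 = 10
Overall dilution factor = 2 × 5 × 10 × 10 = 1000
Final = 8.00 mM / 1000 = 0.008000 mM = 8.00 μM

8.00 μM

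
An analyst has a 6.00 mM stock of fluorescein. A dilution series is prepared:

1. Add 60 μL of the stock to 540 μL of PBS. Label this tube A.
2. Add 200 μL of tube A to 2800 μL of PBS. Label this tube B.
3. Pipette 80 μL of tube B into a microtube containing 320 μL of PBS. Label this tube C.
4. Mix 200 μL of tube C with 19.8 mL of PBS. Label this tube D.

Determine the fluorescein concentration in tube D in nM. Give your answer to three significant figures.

80.0 nM

Step 1: 60 μL + 540 μL = 600 μL total → factor 600/60 = 10
Step 2: 200 μL + 2800 μL = 3000 μL total → factor 3000/200 = 15
Step 3: 80 μL + 320 μL = 400 μL total → factor 400/80 = 5
Step 4: 200 μL + 19.8 mL = 20000 μL total → factor 20000/200 = 100
Overall dilution factor = 10 × 15 × 5 × 100 = 75000
Final = 6.00 mM / 75000 = 8.000 × 10^-5 mM = 80.0 nM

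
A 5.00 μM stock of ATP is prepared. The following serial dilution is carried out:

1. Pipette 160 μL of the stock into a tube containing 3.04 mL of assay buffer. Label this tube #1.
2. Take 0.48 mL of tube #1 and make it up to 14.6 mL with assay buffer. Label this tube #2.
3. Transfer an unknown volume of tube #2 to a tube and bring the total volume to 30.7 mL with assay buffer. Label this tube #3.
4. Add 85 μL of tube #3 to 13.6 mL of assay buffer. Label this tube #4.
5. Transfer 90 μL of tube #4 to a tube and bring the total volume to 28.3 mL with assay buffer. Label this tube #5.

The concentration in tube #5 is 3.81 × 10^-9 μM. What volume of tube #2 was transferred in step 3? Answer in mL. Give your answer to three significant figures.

0.720 mL

Step 1: 160 μL + 3.04 mL = 3200 μL total → factor 3200/160 = 20
Step 2: 0.48 mL brought to 14.6 mL → factor 14.6/0.48 = 30.417
Step 3: v brought to 30.7 mL → factor = 30.7 mL/v
Step 4: 85 μL + 13.6 mL = 13685 μL total → factor 13685/85 = 161
Step 5: 90 μL brought to 28.3 mL → factor 28300/90 = 314.44
Product of known-step factors = 3.0797 × 10^7
Overall factor = 5.00 μM / (3.81 × 10^-9 μM) = 1.3123 × 10^9
Step-3 factor = 1.3123 × 10^9 / 3.0797 × 10^7 = 42.612
v = 30.7 mL / 42.612 = 0.720 mL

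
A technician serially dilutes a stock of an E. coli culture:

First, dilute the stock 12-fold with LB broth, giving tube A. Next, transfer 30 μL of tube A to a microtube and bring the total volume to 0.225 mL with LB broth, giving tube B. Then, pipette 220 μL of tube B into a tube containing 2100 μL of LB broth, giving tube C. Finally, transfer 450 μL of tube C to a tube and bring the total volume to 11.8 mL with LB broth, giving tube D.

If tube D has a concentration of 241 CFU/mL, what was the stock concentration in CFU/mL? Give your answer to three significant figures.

Step 1: 12-fold → factor 12
Step 2: 30 μL brought to 0.225 mL → factor 225/30 = 7.5
Step 3: 220 μL + 2100 μL = 2320 μL total → factor 2320/220 = 10.545
Step 4: 450 μL brought to 11.8 mL → factor 11800/450 = 26.222
Overall dilution factor = 12 × 7.5 × 10.545 × 26.222 = 24887
Stock = 241 CFU/mL × 24887 = 6.00 × 10^6 CFU/mL

6.00 × 10^6 CFU/mL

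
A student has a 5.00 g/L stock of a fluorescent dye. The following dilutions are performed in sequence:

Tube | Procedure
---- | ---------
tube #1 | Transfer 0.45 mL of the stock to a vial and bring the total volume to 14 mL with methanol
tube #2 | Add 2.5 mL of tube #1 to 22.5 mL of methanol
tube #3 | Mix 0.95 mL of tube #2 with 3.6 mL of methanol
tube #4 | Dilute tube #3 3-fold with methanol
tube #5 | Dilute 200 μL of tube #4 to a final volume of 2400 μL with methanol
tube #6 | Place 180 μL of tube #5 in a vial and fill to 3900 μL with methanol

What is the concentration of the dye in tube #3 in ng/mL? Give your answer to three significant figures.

Step 1: 0.45 mL brought to 14 mL → factor 14/0.45 = 31.111
Step 2: 2.5 mL + 22.5 mL = 25 mL total → factor 25/2.5 = 10
Step 3: 0.95 mL + 3.6 mL = 4.55 mL total → factor 4.55/0.95 = 4.7895
Dilution factor through tube #3 = 31.111 × 10 × 4.7895 = 1490.1
[tube #3] = 5.00 g/L / 1490.1 = 0.003356 g/L = 3.36 × 10^3 ng/mL

3.36 × 10^3 ng/mL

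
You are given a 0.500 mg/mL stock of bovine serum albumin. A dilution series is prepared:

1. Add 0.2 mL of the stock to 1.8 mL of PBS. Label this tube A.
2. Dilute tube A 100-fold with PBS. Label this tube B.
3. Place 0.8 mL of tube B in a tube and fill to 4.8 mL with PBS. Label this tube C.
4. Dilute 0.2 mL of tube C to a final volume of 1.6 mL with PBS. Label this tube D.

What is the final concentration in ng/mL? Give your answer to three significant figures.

10.4 ng/mL

Step 1: 0.2 mL + 1.8 mL = 2 mL total → factor 2/0.2 = 10
Step 2: 100-fold → factor 100
Step 3: 0.8 mL brought to 4.8 mL → factor 4.8/0.8 = 6
Step 4: 0.2 mL brought to 1.6 mL → factor 1.6/0.2 = 8
Overall dilution factor = 10 × 100 × 6 × 8 = 48000
Final = 0.500 mg/mL / 48000 = 1.042 × 10^-5 mg/mL = 10.4 ng/mL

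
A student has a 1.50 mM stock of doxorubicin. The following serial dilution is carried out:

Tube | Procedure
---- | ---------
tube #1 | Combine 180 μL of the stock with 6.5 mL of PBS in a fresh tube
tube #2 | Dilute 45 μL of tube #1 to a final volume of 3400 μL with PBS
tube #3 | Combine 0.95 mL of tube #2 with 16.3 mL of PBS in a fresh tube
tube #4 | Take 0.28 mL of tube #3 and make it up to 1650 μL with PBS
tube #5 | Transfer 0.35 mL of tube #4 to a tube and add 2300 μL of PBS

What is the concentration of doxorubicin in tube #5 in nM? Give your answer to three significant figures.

0.660 nM

Step 1: 180 μL + 6.5 mL = 6680 μL total → factor 6680/180 = 37.111
Step 2: 45 μL brought to 3400 μL → factor 3400/45 = 75.556
Step 3: 0.95 mL + 16.3 mL = 17.25 mL total → factor 17.25/0.95 = 18.158
Step 4: 0.28 mL brought to 1650 μL → factor 1.65/0.28 = 5.8929
Step 5: 0.35 mL + 2300 μL = 2.65 mL total → factor 2.65/0.35 = 7.5714
Overall dilution factor = 37.111 × 75.556 × 18.158 × 5.8929 × 7.5714 = 2.2716 × 10^6
Final = 1.50 mM / 2.2716 × 10^6 = 6.603 × 10^-7 mM = 0.660 nM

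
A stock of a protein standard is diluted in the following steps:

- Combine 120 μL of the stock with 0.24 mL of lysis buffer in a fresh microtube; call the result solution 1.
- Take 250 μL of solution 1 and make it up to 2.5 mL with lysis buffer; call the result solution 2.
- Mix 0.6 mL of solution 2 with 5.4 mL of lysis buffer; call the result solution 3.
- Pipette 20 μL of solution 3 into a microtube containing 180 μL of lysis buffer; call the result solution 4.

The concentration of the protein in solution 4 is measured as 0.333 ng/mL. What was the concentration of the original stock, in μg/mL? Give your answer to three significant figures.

0.999 μg/mL

Step 1: 120 μL + 0.24 mL = 360 μL total → factor 360/120 = 3
Step 2: 250 μL brought to 2.5 mL → factor 2500/250 = 10
Step 3: 0.6 mL + 5.4 mL = 6 mL total → factor 6/0.6 = 10
Step 4: 20 μL + 180 μL = 200 μL total → factor 200/20 = 10
Overall dilution factor = 3 × 10 × 10 × 10 = 3000
Stock = 0.333 ng/mL × 3000 = 999.0 ng/mL = 0.999 μg/mL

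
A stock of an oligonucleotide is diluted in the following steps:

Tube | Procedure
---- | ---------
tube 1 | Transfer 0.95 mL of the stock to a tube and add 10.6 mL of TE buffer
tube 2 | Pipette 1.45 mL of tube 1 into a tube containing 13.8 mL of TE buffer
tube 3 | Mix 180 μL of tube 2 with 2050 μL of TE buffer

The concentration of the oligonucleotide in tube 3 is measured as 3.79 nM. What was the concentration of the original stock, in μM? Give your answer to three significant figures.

6.00 μM

Step 1: 0.95 mL + 10.6 mL = 11.55 mL total → factor 11.55/0.95 = 12.158
Step 2: 1.45 mL + 13.8 mL = 15.25 mL total → factor 15.25/1.45 = 10.517
Step 3: 180 μL + 2050 μL = 2230 μL total → factor 2230/180 = 12.389
Overall dilution factor = 12.158 × 10.517 × 12.389 = 1584.1
Stock = 3.79 nM × 1584.1 = 6004 nM = 6.00 μM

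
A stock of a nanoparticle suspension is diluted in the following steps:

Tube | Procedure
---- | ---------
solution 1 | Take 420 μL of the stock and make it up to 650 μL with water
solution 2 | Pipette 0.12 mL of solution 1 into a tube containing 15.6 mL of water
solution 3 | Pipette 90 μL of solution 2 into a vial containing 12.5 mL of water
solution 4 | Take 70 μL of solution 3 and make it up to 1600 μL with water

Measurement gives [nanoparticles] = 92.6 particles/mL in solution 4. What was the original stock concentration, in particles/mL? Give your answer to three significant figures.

6.00 × 10^7 particles/mL

Step 1: 420 μL brought to 650 μL → factor 650/420 = 1.5476
Step 2: 0.12 mL + 15.6 mL = 15.72 mL total → factor 15.72/0.12 = 131
Step 3: 90 μL + 12.5 mL = 12590 μL total → factor 12590/90 = 139.89
Step 4: 70 μL brought to 1600 μL → factor 1600/70 = 22.857
Overall dilution factor = 1.5476 × 131 × 139.89 × 22.857 = 6.4825 × 10^5
Stock = 92.6 particles/mL × 6.4825 × 10^5 = 6.00 × 10^7 particles/mL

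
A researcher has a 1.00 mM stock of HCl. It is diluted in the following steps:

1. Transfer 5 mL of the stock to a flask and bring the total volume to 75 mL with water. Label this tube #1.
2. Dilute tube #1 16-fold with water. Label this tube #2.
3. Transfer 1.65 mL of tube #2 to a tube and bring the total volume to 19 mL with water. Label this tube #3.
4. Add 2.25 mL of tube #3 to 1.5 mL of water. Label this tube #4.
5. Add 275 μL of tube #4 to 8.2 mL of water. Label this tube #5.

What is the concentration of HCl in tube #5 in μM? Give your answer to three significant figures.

0.00704 μM

Step 1: 5 mL brought to 75 mL → factor 75/5 = 15
Step 2: 16-fold → factor 16
Step 3: 1.65 mL brought to 19 mL → factor 19/1.65 = 11.515
Step 4: 2.25 mL + 1.5 mL = 3.75 mL total → factor 3.75/2.25 = 1.6667
Step 5: 275 μL + 8.2 mL = 8475 μL total → factor 8475/275 = 30.818
Overall dilution factor = 15 × 16 × 11.515 × 1.6667 × 30.818 = 1.4195 × 10^5
Final = 1.00 mM / 1.4195 × 10^5 = 7.045 × 10^-6 mM = 0.00704 μM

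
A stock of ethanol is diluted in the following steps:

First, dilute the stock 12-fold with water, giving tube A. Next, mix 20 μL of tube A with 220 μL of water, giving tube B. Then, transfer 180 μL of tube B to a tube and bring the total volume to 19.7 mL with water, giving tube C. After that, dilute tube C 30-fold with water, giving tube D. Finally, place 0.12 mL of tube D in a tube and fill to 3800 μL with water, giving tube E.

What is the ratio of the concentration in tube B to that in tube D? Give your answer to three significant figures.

3.28 × 10^3

Step 1: 12-fold → factor 12
Step 2: 20 μL + 220 μL = 240 μL total → factor 240/20 = 12
Step 3: 180 μL brought to 19.7 mL → factor 19700/180 = 109.44
Step 4: 30-fold → factor 30
Dilution factor to tube B = 144; to tube D = 4.728 × 10^5
[tube B]/[tube D] = (factor to tube D)/(factor to tube B) = 4.728 × 10^5/144 = 3.28 × 10^3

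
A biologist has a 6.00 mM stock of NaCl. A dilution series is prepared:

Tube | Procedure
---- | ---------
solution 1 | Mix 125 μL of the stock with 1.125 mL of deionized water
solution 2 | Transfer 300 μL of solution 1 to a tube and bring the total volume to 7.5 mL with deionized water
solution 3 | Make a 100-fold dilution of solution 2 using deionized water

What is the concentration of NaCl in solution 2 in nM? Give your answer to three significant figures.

2.40 × 10^4 nM

Step 1: 125 μL + 1.125 mL = 1250 μL total → factor 1250/125 = 10
Step 2: 300 μL brought to 7.5 mL → factor 7500/300 = 25
Dilution factor through solution 2 = 10 × 25 = 250
[solution 2] = 6.00 mM / 250 = 0.02400 mM = 2.40 × 10^4 nM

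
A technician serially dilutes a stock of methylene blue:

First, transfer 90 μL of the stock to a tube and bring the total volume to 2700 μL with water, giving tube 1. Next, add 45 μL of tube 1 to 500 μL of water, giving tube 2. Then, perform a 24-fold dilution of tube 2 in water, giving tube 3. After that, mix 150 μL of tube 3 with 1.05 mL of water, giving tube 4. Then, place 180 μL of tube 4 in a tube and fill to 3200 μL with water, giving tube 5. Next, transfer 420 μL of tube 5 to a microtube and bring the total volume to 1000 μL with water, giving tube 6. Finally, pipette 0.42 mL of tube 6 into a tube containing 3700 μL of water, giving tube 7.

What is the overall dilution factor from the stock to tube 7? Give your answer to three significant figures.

Step 1: 90 μL brought to 2700 μL → factor 2700/90 = 30
Step 2: 45 μL + 500 μL = 545 μL total → factor 545/45 = 12.111
Step 3: 24-fold → factor 24
Step 4: 150 μL + 1.05 mL = 1200 μL total → factor 1200/150 = 8
Step 5: 180 μL brought to 3200 μL → factor 3200/180 = 17.778
Step 6: 420 μL brought to 1000 μL → factor 1000/420 = 2.381
Step 7: 0.42 mL + 3700 μL = 4.12 mL total → factor 4.12/0.42 = 9.8095
Overall dilution factor = 30 × 12.111 × 24 × 8 × 17.778 × 2.381 × 9.8095 = 2.8966 × 10^7

2.90 × 10^7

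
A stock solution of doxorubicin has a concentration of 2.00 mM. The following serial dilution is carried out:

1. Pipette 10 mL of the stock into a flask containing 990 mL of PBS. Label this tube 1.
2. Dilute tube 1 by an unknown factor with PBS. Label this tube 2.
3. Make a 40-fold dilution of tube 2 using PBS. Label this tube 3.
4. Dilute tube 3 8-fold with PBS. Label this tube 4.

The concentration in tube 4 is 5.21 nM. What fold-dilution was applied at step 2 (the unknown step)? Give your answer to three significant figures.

12.0-fold

Step 1: 10 mL + 990 mL = 1000 mL total → factor 1000/10 = 100
Step 2: unknown factor x
Step 3: 40-fold → factor 40
Step 4: 8-fold → factor 8
Product of known-step factors = 32000
Overall factor = 2.00 mM / (5.21 nM) = 3.8388 × 10^5
x = 3.8388 × 10^5 / 32000 = 12.0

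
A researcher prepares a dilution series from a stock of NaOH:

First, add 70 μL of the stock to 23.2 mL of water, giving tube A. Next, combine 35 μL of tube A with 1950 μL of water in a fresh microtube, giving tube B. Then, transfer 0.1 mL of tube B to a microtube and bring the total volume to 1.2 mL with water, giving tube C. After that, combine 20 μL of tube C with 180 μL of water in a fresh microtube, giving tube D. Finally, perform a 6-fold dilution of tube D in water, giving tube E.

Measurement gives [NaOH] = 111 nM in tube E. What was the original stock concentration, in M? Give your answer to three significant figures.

1.51 M

Step 1: 70 μL + 23.2 mL = 23270 μL total → factor 23270/70 = 332.43
Step 2: 35 μL + 1950 μL = 1985 μL total → factor 1985/35 = 56.714
Step 3: 0.1 mL brought to 1.2 mL → factor 1.2/0.1 = 12
Step 4: 20 μL + 180 μL = 200 μL total → factor 200/20 = 10
Step 5: 6-fold → factor 6
Overall dilution factor = 332.43 × 56.714 × 12 × 10 × 6 = 1.3574 × 10^7
Stock = 111 nM × 1.3574 × 10^7 = 1.507 × 10^9 nM = 1.51 M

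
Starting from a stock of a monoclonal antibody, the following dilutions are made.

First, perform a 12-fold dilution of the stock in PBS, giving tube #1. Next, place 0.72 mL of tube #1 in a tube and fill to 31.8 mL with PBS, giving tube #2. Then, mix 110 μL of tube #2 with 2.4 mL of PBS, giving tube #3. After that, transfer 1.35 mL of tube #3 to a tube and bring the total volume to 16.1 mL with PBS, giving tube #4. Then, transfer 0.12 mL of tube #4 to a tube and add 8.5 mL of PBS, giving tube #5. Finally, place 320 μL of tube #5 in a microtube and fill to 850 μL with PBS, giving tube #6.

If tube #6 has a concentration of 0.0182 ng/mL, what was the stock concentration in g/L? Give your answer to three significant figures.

Step 1: 12-fold → factor 12
Step 2: 0.72 mL brought to 31.8 mL → factor 31.8/0.72 = 44.167
Step 3: 110 μL + 2.4 mL = 2510 μL total → factor 2510/110 = 22.818
Step 4: 1.35 mL brought to 16.1 mL → factor 16.1/1.35 = 11.926
Step 5: 0.12 mL + 8.5 mL = 8.62 mL total → factor 8.62/0.12 = 71.833
Step 6: 320 μL brought to 850 μL → factor 850/320 = 2.6562
Overall dilution factor = 12 × 44.167 × 22.818 × 11.926 × 71.833 × 2.6562 = 2.752 × 10^7
Stock = 0.0182 ng/mL × 2.752 × 10^7 = 5.009 × 10^5 ng/mL = 0.501 g/L

0.501 g/L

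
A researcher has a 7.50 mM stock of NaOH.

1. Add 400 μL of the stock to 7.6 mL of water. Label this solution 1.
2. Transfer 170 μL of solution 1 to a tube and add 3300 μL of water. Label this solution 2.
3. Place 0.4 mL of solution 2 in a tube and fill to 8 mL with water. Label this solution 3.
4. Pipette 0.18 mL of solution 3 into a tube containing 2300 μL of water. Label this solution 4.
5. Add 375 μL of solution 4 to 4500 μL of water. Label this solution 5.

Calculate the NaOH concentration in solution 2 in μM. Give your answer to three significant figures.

18.4 μM

Step 1: 400 μL + 7.6 mL = 8000 μL total → factor 8000/400 = 20
Step 2: 170 μL + 3300 μL = 3470 μL total → factor 3470/170 = 20.412
Dilution factor through solution 2 = 20 × 20.412 = 408.24
[solution 2] = 7.50 mM / 408.24 = 0.01837 mM = 18.4 μM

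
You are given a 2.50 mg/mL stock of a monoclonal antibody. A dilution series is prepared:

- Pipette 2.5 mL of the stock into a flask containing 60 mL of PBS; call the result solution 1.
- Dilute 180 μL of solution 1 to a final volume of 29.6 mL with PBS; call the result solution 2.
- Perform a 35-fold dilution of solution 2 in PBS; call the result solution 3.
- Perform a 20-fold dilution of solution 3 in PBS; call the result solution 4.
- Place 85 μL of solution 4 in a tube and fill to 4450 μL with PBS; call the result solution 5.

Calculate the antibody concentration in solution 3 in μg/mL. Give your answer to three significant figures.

0.0174 μg/mL

Step 1: 2.5 mL + 60 mL = 62.5 mL total → factor 62.5/2.5 = 25
Step 2: 180 μL brought to 29.6 mL → factor 29600/180 = 164.44
Step 3: 35-fold → factor 35
Dilution factor through solution 3 = 25 × 164.44 × 35 = 1.4389 × 10^5
[solution 3] = 2.50 mg/mL / 1.4389 × 10^5 = 1.737 × 10^-5 mg/mL = 0.0174 μg/mL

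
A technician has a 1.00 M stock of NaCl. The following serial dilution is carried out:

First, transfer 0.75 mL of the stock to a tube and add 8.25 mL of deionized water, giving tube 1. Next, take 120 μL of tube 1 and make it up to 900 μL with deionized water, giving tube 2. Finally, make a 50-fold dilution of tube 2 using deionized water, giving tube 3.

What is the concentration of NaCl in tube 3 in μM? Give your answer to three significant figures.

222 μM

Step 1: 0.75 mL + 8.25 mL = 9 mL total → factor 9/0.75 = 12
Step 2: 120 μL brought to 900 μL → factor 900/120 = 7.5
Step 3: 50-fold → factor 50
Overall dilution factor = 12 × 7.5 × 50 = 4500
Final = 1.00 M / 4500 = 0.0002222 M = 222 μM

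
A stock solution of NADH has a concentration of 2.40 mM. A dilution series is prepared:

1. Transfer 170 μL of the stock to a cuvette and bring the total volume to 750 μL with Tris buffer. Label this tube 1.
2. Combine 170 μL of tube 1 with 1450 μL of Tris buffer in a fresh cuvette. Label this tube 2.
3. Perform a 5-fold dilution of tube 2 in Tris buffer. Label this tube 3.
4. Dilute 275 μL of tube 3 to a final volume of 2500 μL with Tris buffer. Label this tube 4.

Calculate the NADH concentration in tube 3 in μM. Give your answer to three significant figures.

11.4 μM

Step 1: 170 μL brought to 750 μL → factor 750/170 = 4.4118
Step 2: 170 μL + 1450 μL = 1620 μL total → factor 1620/170 = 9.5294
Step 3: 5-fold → factor 5
Dilution factor through tube 3 = 4.4118 × 9.5294 × 5 = 210.21
[tube 3] = 2.40 mM / 210.21 = 0.01142 mM = 11.4 μM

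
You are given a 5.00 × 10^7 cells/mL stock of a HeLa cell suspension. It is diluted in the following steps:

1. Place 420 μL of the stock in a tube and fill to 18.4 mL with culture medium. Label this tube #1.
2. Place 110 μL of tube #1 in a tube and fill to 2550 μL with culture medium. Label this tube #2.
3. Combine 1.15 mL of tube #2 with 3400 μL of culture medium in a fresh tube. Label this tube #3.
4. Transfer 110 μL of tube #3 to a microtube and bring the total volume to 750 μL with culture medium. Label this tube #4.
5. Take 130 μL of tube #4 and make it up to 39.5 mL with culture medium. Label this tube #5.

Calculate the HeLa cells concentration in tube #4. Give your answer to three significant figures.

Step 1: 420 μL brought to 18.4 mL → factor 18400/420 = 43.81
Step 2: 110 μL brought to 2550 μL → factor 2550/110 = 23.182
Step 3: 1.15 mL + 3400 μL = 4.55 mL total → factor 4.55/1.15 = 3.9565
Step 4: 110 μL brought to 750 μL → factor 750/110 = 6.8182
Dilution factor through tube #4 = 43.81 × 23.182 × 3.9565 × 6.8182 = 27397
[tube #4] = 5.00 × 10^7 cells/mL / 27397 = 1.83 × 10^3 cells/mL

1.83 × 10^3 cells/mL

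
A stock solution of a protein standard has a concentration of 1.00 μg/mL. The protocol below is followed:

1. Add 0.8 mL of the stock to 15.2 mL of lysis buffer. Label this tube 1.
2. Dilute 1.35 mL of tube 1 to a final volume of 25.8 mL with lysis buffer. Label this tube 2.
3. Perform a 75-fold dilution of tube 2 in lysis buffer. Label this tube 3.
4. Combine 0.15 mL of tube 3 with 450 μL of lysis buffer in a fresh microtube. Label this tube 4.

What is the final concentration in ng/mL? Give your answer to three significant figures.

0.00872 ng/mL

Step 1: 0.8 mL + 15.2 mL = 16 mL total → factor 16/0.8 = 20
Step 2: 1.35 mL brought to 25.8 mL → factor 25.8/1.35 = 19.111
Step 3: 75-fold → factor 75
Step 4: 0.15 mL + 450 μL = 0.6 mL total → factor 0.6/0.15 = 4
Overall dilution factor = 20 × 19.111 × 75 × 4 = 1.1467 × 10^5
Final = 1.00 μg/mL / 1.1467 × 10^5 = 8.721 × 10^-6 μg/mL = 0.00872 ng/mL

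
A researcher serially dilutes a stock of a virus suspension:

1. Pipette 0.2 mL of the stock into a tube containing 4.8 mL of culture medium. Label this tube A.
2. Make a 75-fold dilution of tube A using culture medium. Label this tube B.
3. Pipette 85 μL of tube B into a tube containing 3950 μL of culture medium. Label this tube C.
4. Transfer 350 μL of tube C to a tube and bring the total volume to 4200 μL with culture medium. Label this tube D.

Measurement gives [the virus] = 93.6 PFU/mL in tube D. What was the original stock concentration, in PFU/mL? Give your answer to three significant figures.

Step 1: 0.2 mL + 4.8 mL = 5 mL total → factor 5/0.2 = 25
Step 2: 75-fold → factor 75
Step 3: 85 μL + 3950 μL = 4035 μL total → factor 4035/85 = 47.471
Step 4: 350 μL brought to 4200 μL → factor 4200/350 = 12
Overall dilution factor = 25 × 75 × 47.471 × 12 = 1.0681 × 10^6
Stock = 93.6 PFU/mL × 1.0681 × 10^6 = 1.00 × 10^8 PFU/mL

1.00 × 10^8 PFU/mL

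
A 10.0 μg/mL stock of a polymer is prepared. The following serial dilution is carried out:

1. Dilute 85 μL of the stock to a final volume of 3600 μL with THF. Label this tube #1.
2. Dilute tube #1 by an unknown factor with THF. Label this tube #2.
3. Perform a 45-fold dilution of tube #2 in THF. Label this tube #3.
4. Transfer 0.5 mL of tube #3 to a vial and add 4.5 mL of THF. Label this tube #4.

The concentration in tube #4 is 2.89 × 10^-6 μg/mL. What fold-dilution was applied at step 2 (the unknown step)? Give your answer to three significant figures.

182-fold

Step 1: 85 μL brought to 3600 μL → factor 3600/85 = 42.353
Step 2: unknown factor x
Step 3: 45-fold → factor 45
Step 4: 0.5 mL + 4.5 mL = 5 mL total → factor 5/0.5 = 10
Product of known-step factors = 19059
Overall factor = 10.0 μg/mL / (2.89 × 10^-6 μg/mL) = 3.4602 × 10^6
x = 3.4602 × 10^6 / 19059 = 182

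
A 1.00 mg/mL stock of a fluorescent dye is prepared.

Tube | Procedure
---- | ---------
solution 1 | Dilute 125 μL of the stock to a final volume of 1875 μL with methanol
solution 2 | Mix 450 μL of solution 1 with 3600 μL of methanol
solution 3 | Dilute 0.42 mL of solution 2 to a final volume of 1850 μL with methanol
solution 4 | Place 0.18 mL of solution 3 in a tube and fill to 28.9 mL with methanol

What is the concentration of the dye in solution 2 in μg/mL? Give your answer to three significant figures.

Step 1: 125 μL brought to 1875 μL → factor 1875/125 = 15
Step 2: 450 μL + 3600 μL = 4050 μL total → factor 4050/450 = 9
Dilution factor through solution 2 = 15 × 9 = 135
[solution 2] = 1.00 mg/mL / 135 = 0.007407 mg/mL = 7.41 μg/mL

7.41 μg/mL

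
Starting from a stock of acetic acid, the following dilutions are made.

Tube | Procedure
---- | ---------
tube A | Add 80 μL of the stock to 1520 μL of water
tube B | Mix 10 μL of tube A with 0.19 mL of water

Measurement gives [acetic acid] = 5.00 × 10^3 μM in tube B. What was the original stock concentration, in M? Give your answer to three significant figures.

2.00 M

Step 1: 80 μL + 1520 μL = 1600 μL total → factor 1600/80 = 20
Step 2: 10 μL + 0.19 mL = 200 μL total → factor 200/10 = 20
Overall dilution factor = 20 × 20 = 400
Stock = 5.00 × 10^3 μM × 400 = 2.000 × 10^6 μM = 2.00 M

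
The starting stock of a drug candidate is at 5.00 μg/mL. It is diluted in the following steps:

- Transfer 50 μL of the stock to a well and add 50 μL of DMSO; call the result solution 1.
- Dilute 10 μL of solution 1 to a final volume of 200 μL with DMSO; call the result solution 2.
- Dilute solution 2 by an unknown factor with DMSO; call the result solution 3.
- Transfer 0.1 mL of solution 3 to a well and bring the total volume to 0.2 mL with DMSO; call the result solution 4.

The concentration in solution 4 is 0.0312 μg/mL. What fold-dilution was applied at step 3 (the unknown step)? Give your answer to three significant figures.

2.00-fold

Step 1: 50 μL + 50 μL = 100 μL total → factor 100/50 = 2
Step 2: 10 μL brought to 200 μL → factor 200/10 = 20
Step 3: unknown factor x
Step 4: 0.1 mL brought to 0.2 mL → factor 0.2/0.1 = 2
Product of known-step factors = 80
Overall factor = 5.00 μg/mL / (0.0312 μg/mL) = 160.26
x = 160.26 / 80 = 2.00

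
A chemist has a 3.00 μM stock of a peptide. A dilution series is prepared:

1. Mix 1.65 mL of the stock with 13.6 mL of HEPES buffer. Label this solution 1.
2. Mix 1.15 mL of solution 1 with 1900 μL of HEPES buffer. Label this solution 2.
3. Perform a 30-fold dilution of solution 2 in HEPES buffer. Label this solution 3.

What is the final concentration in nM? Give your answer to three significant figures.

4.08 nM

Step 1: 1.65 mL + 13.6 mL = 15.25 mL total → factor 15.25/1.65 = 9.2424
Step 2: 1.15 mL + 1900 μL = 3.05 mL total → factor 3.05/1.15 = 2.6522
Step 3: 30-fold → factor 30
Overall dilution factor = 9.2424 × 2.6522 × 30 = 735.38
Final = 3.00 μM / 735.38 = 0.004080 μM = 4.08 nM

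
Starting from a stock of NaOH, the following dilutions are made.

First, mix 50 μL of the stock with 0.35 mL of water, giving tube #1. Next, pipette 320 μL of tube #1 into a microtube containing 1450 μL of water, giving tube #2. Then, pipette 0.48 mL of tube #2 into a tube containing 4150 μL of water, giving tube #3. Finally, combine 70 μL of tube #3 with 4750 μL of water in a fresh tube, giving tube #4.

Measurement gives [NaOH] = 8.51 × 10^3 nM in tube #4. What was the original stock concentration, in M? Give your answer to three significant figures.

0.250 M

Step 1: 50 μL + 0.35 mL = 400 μL total → factor 400/50 = 8
Step 2: 320 μL + 1450 μL = 1770 μL total → factor 1770/320 = 5.5312
Step 3: 0.48 mL + 4150 μL = 4.63 mL total → factor 4.63/0.48 = 9.6458
Step 4: 70 μL + 4750 μL = 4820 μL total → factor 4820/70 = 68.857
Overall dilution factor = 8 × 5.5312 × 9.6458 × 68.857 = 29390
Stock = 8.51 × 10^3 nM × 29390 = 2.501 × 10^8 nM = 0.250 M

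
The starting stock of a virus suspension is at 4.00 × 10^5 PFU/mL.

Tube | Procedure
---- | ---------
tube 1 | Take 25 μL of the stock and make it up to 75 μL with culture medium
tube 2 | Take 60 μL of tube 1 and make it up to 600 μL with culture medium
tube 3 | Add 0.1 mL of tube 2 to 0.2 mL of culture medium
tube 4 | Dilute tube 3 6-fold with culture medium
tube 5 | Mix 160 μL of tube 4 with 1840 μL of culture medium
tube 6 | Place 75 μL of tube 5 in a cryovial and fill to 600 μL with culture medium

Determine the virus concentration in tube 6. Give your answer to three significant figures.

7.41 PFU/mL

Step 1: 25 μL brought to 75 μL → factor 75/25 = 3
Step 2: 60 μL brought to 600 μL → factor 600/60 = 10
Step 3: 0.1 mL + 0.2 mL = 0.3 mL total → factor 0.3/0.1 = 3
Step 4: 6-fold → factor 6
Step 5: 160 μL + 1840 μL = 2000 μL total → factor 2000/160 = 12.5
Step 6: 75 μL brought to 600 μL → factor 600/75 = 8
Overall dilution factor = 3 × 10 × 3 × 6 × 12.5 × 8 = 54000
Final = 4.00 × 10^5 PFU/mL / 54000 = 7.41 PFU/mL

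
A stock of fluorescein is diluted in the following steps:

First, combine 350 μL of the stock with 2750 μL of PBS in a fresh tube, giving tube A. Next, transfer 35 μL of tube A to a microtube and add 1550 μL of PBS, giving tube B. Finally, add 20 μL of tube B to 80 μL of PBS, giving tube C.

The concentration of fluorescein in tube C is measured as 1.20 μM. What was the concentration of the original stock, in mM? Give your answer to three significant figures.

Step 1: 350 μL + 2750 μL = 3100 μL total → factor 3100/350 = 8.8571
Step 2: 35 μL + 1550 μL = 1585 μL total → factor 1585/35 = 45.286
Step 3: 20 μL + 80 μL = 100 μL total → factor 100/20 = 5
Overall dilution factor = 8.8571 × 45.286 × 5 = 2005.5
Stock = 1.20 μM × 2005.5 = 2407 μM = 2.41 mM

2.41 mM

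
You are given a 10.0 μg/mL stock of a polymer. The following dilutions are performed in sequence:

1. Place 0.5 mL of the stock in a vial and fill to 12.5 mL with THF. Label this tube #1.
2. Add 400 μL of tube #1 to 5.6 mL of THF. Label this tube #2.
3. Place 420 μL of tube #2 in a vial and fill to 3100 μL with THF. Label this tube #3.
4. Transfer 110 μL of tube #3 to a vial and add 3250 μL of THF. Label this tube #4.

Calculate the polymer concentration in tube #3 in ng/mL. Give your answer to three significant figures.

Step 1: 0.5 mL brought to 12.5 mL → factor 12.5/0.5 = 25
Step 2: 400 μL + 5.6 mL = 6000 μL total → factor 6000/400 = 15
Step 3: 420 μL brought to 3100 μL → factor 3100/420 = 7.381
Dilution factor through tube #3 = 25 × 15 × 7.381 = 2767.9
[tube #3] = 10.0 μg/mL / 2767.9 = 0.003613 μg/mL = 3.61 ng/mL

3.61 ng/mL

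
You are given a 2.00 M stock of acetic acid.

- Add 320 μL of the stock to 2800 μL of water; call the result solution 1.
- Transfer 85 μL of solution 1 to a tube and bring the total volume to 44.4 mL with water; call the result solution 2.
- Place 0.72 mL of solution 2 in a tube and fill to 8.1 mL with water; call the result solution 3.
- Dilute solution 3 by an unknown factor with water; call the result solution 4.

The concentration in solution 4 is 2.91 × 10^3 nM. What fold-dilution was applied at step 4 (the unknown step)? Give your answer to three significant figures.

12.0-fold

Step 1: 320 μL + 2800 μL = 3120 μL total → factor 3120/320 = 9.75
Step 2: 85 μL brought to 44.4 mL → factor 44400/85 = 522.35
Step 3: 0.72 mL brought to 8.1 mL → factor 8.1/0.72 = 11.25
Step 4: unknown factor x
Product of known-step factors = 57296
Overall factor = 2.00 M / (2.91 × 10^3 nM) = 6.8729 × 10^5
x = 6.8729 × 10^5 / 57296 = 12.0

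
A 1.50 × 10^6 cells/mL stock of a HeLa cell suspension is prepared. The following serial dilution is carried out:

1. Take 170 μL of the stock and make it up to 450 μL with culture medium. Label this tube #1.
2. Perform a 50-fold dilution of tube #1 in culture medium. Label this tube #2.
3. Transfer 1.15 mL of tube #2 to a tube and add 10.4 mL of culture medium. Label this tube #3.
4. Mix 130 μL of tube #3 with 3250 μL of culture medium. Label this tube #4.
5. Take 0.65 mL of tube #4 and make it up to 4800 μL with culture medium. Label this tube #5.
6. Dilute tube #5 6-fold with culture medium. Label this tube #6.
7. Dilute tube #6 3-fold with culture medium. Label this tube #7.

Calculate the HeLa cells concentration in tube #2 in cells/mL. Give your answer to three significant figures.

Step 1: 170 μL brought to 450 μL → factor 450/170 = 2.6471
Step 2: 50-fold → factor 50
Dilution factor through tube #2 = 2.6471 × 50 = 132.35
[tube #2] = 1.50 × 10^6 cells/mL / 132.35 = 1.13 × 10^4 cells/mL

1.13 × 10^4 cells/mL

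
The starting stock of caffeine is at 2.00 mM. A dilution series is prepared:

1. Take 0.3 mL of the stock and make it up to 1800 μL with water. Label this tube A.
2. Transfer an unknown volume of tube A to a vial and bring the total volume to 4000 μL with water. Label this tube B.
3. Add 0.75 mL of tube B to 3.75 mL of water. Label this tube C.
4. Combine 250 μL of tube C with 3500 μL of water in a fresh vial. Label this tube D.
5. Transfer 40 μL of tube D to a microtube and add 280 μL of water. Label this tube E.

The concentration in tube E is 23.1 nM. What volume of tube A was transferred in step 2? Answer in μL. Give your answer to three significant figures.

200 μL

Step 1: 0.3 mL brought to 1800 μL → factor 1.8/0.3 = 6
Step 2: v brought to 4000 μL → factor = 4000 μL/v
Step 3: 0.75 mL + 3.75 mL = 4.5 mL total → factor 4.5/0.75 = 6
Step 4: 250 μL + 3500 μL = 3750 μL total → factor 3750/250 = 15
Step 5: 40 μL + 280 μL = 320 μL total → factor 320/40 = 8
Product of known-step factors = 4320
Overall factor = 2.00 mM / (23.1 nM) = 86580
Step-2 factor = 86580 / 4320 = 20.042
v = 4000 μL / 20.042 = 200 μL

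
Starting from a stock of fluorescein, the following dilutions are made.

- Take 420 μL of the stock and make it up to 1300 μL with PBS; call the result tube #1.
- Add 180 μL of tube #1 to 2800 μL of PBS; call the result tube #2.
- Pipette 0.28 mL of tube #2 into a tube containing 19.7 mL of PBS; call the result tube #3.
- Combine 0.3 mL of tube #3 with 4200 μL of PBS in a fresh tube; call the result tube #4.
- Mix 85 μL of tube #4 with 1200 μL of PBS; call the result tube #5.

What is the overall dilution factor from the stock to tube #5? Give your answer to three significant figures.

8.29 × 10^5

Step 1: 420 μL brought to 1300 μL → factor 1300/420 = 3.0952
Step 2: 180 μL + 2800 μL = 2980 μL total → factor 2980/180 = 16.556
Step 3: 0.28 mL + 19.7 mL = 19.98 mL total → factor 19.98/0.28 = 71.357
Step 4: 0.3 mL + 4200 μL = 4.5 mL total → factor 4.5/0.3 = 15
Step 5: 85 μL + 1200 μL = 1285 μL total → factor 1285/85 = 15.118
Overall dilution factor = 3.0952 × 16.556 × 71.357 × 15 × 15.118 = 8.2918 × 10^5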